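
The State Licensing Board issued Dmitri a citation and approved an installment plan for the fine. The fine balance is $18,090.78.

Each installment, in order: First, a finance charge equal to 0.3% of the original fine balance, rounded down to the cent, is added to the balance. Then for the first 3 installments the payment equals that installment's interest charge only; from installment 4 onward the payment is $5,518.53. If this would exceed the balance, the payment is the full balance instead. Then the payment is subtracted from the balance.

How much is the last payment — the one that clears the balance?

# | Opening | Interest | Payment | End bal
1 | $18,090.78 | $54.27 | $54.27 | $18,090.78
2 | $18,090.78 | $54.27 | $54.27 | $18,090.78
3 | $18,090.78 | $54.27 | $54.27 | $18,090.78
4 | $18,090.78 | $54.27 | $5,518.53 | $12,626.52
5 | $12,626.52 | $54.27 | $5,518.53 | $7,162.26
6 | $7,162.26 | $54.27 | $5,518.53 | $1,698.00
7 | $1,698.00 | $54.27 | $1,752.27 | $0.00

$1,752.27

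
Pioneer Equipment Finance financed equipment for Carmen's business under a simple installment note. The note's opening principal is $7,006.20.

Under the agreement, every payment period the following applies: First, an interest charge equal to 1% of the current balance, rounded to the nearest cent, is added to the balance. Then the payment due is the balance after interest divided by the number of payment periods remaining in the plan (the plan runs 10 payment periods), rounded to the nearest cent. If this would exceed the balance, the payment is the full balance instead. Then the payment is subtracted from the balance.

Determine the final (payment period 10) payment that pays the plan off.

# | Opening | Interest | Payment | End bal
1 | $7,006.20 | $70.06 | $707.63 | $6,368.63
2 | $6,368.63 | $63.69 | $714.70 | $5,717.62
3 | $5,717.62 | $57.18 | $721.85 | $5,052.95
4 | $5,052.95 | $50.53 | $729.07 | $4,374.41
5 | $4,374.41 | $43.74 | $736.36 | $3,681.79
6 | $3,681.79 | $36.82 | $743.72 | $2,974.89
7 | $2,974.89 | $29.75 | $751.16 | $2,253.48
8 | $2,253.48 | $22.53 | $758.67 | $1,517.34
9 | $1,517.34 | $15.17 | $766.26 | $766.25
10 | $766.25 | $7.66 | $773.91 | $0.00

$773.91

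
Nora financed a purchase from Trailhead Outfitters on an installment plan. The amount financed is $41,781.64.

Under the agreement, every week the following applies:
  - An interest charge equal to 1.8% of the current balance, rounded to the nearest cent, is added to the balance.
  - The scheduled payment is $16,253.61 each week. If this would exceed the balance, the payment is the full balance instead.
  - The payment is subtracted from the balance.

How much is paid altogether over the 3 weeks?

Week 1: opening $41,781.64; interest $752.07 → $42,533.71; payment $16,253.61; balance $26,280.10
Week 2: opening $26,280.10; interest $473.04 → $26,753.14; payment $16,253.61; balance $10,499.53
Week 3: opening $10,499.53; interest $188.99 → $10,688.52; payment $10,688.52; balance $0.00
Total paid: $43,195.74

$43,195.74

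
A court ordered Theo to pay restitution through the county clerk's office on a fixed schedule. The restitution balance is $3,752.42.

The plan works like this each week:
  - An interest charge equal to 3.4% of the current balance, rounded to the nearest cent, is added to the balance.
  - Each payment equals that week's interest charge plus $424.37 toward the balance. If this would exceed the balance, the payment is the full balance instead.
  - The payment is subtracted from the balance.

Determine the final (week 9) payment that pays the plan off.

$369.61

Week 1: opening $3,752.42; interest $127.58 → $3,880.00; payment $551.95; balance $3,328.05
Week 2: opening $3,328.05; interest $113.15 → $3,441.20; payment $537.52; balance $2,903.68
Week 3: opening $2,903.68; interest $98.73 → $3,002.41; payment $523.10; balance $2,479.31
Week 4: opening $2,479.31; interest $84.30 → $2,563.61; payment $508.67; balance $2,054.94
Week 5: opening $2,054.94; interest $69.87 → $2,124.81; payment $494.24; balance $1,630.57
Week 6: opening $1,630.57; interest $55.44 → $1,686.01; payment $479.81; balance $1,206.20
Week 7: opening $1,206.20; interest $41.01 → $1,247.21; payment $465.38; balance $781.83
Week 8: opening $781.83; interest $26.58 → $808.41; payment $450.95; balance $357.46
Week 9: opening $357.46; interest $12.15 → $369.61; payment $369.61; balance $0.00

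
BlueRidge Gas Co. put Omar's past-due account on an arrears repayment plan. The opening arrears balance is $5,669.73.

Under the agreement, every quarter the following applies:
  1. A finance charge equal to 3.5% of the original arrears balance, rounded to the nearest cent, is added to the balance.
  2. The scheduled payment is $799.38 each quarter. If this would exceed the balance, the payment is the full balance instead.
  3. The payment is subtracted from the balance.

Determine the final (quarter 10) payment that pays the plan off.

$459.71

# | Opening | Interest | Payment | End bal
1 | $5,669.73 | $198.44 | $799.38 | $5,068.79
2 | $5,068.79 | $198.44 | $799.38 | $4,467.85
3 | $4,467.85 | $198.44 | $799.38 | $3,866.91
4 | $3,866.91 | $198.44 | $799.38 | $3,265.97
5 | $3,265.97 | $198.44 | $799.38 | $2,665.03
6 | $2,665.03 | $198.44 | $799.38 | $2,064.09
7 | $2,064.09 | $198.44 | $799.38 | $1,463.15
8 | $1,463.15 | $198.44 | $799.38 | $862.21
9 | $862.21 | $198.44 | $799.38 | $261.27
10 | $261.27 | $198.44 | $459.71 | $0.00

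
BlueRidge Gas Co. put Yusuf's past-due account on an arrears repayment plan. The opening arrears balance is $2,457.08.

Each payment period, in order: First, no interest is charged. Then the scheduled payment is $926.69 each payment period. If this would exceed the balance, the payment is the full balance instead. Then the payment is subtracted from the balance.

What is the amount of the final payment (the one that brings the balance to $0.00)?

Payment period 1: opening $2,457.08; payment $926.69; balance $1,530.39
Payment period 2: opening $1,530.39; payment $926.69; balance $603.70
Payment period 3: opening $603.70; payment $603.70; balance $0.00

$603.70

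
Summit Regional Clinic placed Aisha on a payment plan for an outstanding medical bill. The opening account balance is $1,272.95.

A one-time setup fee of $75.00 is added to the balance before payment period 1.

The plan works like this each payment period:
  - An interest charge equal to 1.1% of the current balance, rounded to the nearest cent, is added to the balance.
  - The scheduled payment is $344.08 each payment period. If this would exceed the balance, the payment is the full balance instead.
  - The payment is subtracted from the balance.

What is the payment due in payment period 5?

# | Opening | Interest | Payment | End bal
1 | $1,347.95 | $14.83 | $344.08 | $1,018.70
2 | $1,018.70 | $11.21 | $344.08 | $685.83
3 | $685.83 | $7.54 | $344.08 | $349.29
4 | $349.29 | $3.84 | $344.08 | $9.05
5 | $9.05 | $0.10 | $9.15 | $0.00

$9.15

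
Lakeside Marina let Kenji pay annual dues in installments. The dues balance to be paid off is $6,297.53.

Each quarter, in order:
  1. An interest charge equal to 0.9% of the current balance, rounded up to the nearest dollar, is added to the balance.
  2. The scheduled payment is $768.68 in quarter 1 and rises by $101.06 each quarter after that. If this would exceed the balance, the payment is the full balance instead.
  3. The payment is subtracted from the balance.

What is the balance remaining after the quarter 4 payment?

$2,802.45

Quarter 1: opening $6,297.53; interest $57.00 → $6,354.53; payment $768.68; balance $5,585.85
Quarter 2: opening $5,585.85; interest $51.00 → $5,636.85; payment $869.74; balance $4,767.11
Quarter 3: opening $4,767.11; interest $43.00 → $4,810.11; payment $970.80; balance $3,839.31
Quarter 4: opening $3,839.31; interest $35.00 → $3,874.31; payment $1,071.86; balance $2,802.45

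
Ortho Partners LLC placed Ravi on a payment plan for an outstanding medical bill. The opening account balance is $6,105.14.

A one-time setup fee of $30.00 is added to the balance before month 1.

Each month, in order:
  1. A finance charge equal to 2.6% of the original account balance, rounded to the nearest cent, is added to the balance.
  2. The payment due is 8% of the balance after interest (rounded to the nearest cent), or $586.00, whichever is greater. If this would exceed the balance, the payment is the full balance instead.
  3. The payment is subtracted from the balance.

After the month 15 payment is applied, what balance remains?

# | Opening | Interest | Payment | End bal
1 | $6,135.14 | $158.73 | $586.00 | $5,707.87
2 | $5,707.87 | $158.73 | $586.00 | $5,280.60
3 | $5,280.60 | $158.73 | $586.00 | $4,853.33
4 | $4,853.33 | $158.73 | $586.00 | $4,426.06
5 | $4,426.06 | $158.73 | $586.00 | $3,998.79
6 | $3,998.79 | $158.73 | $586.00 | $3,571.52
7 | $3,571.52 | $158.73 | $586.00 | $3,144.25
8 | $3,144.25 | $158.73 | $586.00 | $2,716.98
9 | $2,716.98 | $158.73 | $586.00 | $2,289.71
10 | $2,289.71 | $158.73 | $586.00 | $1,862.44
11 | $1,862.44 | $158.73 | $586.00 | $1,435.17
12 | $1,435.17 | $158.73 | $586.00 | $1,007.90
13 | $1,007.90 | $158.73 | $586.00 | $580.63
14 | $580.63 | $158.73 | $586.00 | $153.36
15 | $153.36 | $158.73 | $312.09 | $0.00

$0.00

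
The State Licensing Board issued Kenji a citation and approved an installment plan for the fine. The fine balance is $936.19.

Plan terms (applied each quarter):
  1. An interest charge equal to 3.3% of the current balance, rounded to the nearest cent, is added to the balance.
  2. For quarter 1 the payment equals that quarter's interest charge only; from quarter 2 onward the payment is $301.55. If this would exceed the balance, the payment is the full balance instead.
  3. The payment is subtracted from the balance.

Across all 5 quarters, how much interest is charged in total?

$99.69

Quarter 1: $936.19 +$30.89 interest = $967.08; pay $30.89 → $936.19
Quarter 2: $936.19 +$30.89 interest = $967.08; pay $301.55 → $665.53
Quarter 3: $665.53 +$21.96 interest = $687.49; pay $301.55 → $385.94
Quarter 4: $385.94 +$12.74 interest = $398.68; pay $301.55 → $97.13
Quarter 5: $97.13 +$3.21 interest = $100.34; pay $100.34 → $0.00
Total interest: $30.89 + $30.89 + $21.96 + $12.74 + $3.21 = $99.69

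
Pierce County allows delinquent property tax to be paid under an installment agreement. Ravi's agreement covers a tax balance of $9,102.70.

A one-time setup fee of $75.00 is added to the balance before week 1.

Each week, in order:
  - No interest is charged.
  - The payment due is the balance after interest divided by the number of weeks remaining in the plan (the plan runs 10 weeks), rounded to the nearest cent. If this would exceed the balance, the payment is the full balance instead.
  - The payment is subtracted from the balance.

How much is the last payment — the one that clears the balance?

Week 1: opening $9,177.70; payment $917.77; balance $8,259.93
Week 2: opening $8,259.93; payment $917.77; balance $7,342.16
Week 3: opening $7,342.16; payment $917.77; balance $6,424.39
Week 4: opening $6,424.39; payment $917.77; balance $5,506.62
Week 5: opening $5,506.62; payment $917.77; balance $4,588.85
Week 6: opening $4,588.85; payment $917.77; balance $3,671.08
Week 7: opening $3,671.08; payment $917.77; balance $2,753.31
Week 8: opening $2,753.31; payment $917.77; balance $1,835.54
Week 9: opening $1,835.54; payment $917.77; balance $917.77
Week 10: opening $917.77; payment $917.77; balance $0.00

$917.77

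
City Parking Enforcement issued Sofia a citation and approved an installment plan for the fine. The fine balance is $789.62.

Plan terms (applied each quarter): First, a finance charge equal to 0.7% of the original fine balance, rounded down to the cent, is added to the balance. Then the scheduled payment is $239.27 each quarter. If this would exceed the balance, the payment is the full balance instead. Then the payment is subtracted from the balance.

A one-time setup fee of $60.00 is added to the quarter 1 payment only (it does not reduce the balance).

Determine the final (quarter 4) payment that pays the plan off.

$93.89

# | Opening | Interest | Payment | Fee | End bal
1 | $789.62 | $5.52 | $239.27 | $60.00 | $555.87
2 | $555.87 | $5.52 | $239.27 | — | $322.12
3 | $322.12 | $5.52 | $239.27 | — | $88.37
4 | $88.37 | $5.52 | $93.89 | — | $0.00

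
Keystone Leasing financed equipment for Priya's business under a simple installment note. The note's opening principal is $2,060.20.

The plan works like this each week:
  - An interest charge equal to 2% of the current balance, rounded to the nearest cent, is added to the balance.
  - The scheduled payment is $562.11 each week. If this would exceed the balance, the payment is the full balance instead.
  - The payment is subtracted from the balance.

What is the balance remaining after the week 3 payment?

# | Opening | Interest | Payment | End bal
1 | $2,060.20 | $41.20 | $562.11 | $1,539.29
2 | $1,539.29 | $30.79 | $562.11 | $1,007.97
3 | $1,007.97 | $20.16 | $562.11 | $466.02

$466.02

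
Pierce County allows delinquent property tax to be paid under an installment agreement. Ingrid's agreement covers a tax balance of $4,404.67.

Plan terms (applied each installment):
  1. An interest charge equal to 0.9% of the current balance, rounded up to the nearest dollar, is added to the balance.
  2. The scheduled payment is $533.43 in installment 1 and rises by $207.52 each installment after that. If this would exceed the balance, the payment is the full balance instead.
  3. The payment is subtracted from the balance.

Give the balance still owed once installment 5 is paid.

$0.00

Installment 1: opening $4,404.67; interest $40.00 → $4,444.67; payment $533.43; balance $3,911.24
Installment 2: opening $3,911.24; interest $36.00 → $3,947.24; payment $740.95; balance $3,206.29
Installment 3: opening $3,206.29; interest $29.00 → $3,235.29; payment $948.47; balance $2,286.82
Installment 4: opening $2,286.82; interest $21.00 → $2,307.82; payment $1,155.99; balance $1,151.83
Installment 5: opening $1,151.83; interest $11.00 → $1,162.83; payment $1,162.83; balance $0.00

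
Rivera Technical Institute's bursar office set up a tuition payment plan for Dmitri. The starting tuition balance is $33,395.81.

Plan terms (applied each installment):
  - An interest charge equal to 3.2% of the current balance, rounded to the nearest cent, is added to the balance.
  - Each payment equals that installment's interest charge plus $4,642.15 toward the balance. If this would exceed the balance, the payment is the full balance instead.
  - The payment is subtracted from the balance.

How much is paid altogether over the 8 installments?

Installment 1: opening $33,395.81; interest $1,068.67 → $34,464.48; payment $5,710.82; balance $28,753.66
Installment 2: opening $28,753.66; interest $920.12 → $29,673.78; payment $5,562.27; balance $24,111.51
Installment 3: opening $24,111.51; interest $771.57 → $24,883.08; payment $5,413.72; balance $19,469.36
Installment 4: opening $19,469.36; interest $623.02 → $20,092.38; payment $5,265.17; balance $14,827.21
Installment 5: opening $14,827.21; interest $474.47 → $15,301.68; payment $5,116.62; balance $10,185.06
Installment 6: opening $10,185.06; interest $325.92 → $10,510.98; payment $4,968.07; balance $5,542.91
Installment 7: opening $5,542.91; interest $177.37 → $5,720.28; payment $4,819.52; balance $900.76
Installment 8: opening $900.76; interest $28.82 → $929.58; payment $929.58; balance $0.00
Total paid: $37,785.77

$37,785.77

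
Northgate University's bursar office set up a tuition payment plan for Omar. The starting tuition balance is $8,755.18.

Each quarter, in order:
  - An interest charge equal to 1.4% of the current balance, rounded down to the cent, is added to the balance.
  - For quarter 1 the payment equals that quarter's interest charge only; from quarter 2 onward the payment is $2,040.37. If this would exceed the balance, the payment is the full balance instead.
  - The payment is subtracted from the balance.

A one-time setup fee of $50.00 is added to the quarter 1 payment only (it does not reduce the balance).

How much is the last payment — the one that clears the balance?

Quarter 1: $8,755.18 +$122.57 interest = $8,877.75; pay $122.57 (+ $50.00 fee) → $8,755.18
Quarter 2: $8,755.18 +$122.57 interest = $8,877.75; pay $2,040.37 → $6,837.38
Quarter 3: $6,837.38 +$95.72 interest = $6,933.10; pay $2,040.37 → $4,892.73
Quarter 4: $4,892.73 +$68.49 interest = $4,961.22; pay $2,040.37 → $2,920.85
Quarter 5: $2,920.85 +$40.89 interest = $2,961.74; pay $2,040.37 → $921.37
Quarter 6: $921.37 +$12.89 interest = $934.26; pay $934.26 → $0.00

$934.26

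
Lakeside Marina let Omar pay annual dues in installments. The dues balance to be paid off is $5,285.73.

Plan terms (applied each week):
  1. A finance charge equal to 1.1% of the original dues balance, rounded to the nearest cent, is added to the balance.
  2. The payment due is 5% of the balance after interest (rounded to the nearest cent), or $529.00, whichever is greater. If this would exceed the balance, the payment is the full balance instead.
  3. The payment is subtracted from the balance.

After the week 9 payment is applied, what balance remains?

$1,047.99

Week 1: opening $5,285.73; interest $58.14 → $5,343.87; payment $529.00; balance $4,814.87
Week 2: opening $4,814.87; interest $58.14 → $4,873.01; payment $529.00; balance $4,344.01
Week 3: opening $4,344.01; interest $58.14 → $4,402.15; payment $529.00; balance $3,873.15
Week 4: opening $3,873.15; interest $58.14 → $3,931.29; payment $529.00; balance $3,402.29
Week 5: opening $3,402.29; interest $58.14 → $3,460.43; payment $529.00; balance $2,931.43
Week 6: opening $2,931.43; interest $58.14 → $2,989.57; payment $529.00; balance $2,460.57
Week 7: opening $2,460.57; interest $58.14 → $2,518.71; payment $529.00; balance $1,989.71
Week 8: opening $1,989.71; interest $58.14 → $2,047.85; payment $529.00; balance $1,518.85
Week 9: opening $1,518.85; interest $58.14 → $1,576.99; payment $529.00; balance $1,047.99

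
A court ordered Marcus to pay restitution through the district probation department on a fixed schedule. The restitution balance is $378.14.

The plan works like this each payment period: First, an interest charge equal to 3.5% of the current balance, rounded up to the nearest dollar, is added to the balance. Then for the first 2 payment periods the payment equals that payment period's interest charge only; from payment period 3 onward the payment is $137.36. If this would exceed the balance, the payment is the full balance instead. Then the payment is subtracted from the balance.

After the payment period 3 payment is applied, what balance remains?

$254.78

# | Opening | Interest | Payment | End bal
1 | $378.14 | $14.00 | $14.00 | $378.14
2 | $378.14 | $14.00 | $14.00 | $378.14
3 | $378.14 | $14.00 | $137.36 | $254.78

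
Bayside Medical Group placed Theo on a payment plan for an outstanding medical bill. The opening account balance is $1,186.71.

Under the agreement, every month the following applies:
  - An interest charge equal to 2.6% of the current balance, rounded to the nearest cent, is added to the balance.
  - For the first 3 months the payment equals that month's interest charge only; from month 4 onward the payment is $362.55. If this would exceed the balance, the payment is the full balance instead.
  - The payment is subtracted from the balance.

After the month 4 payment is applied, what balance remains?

Month 1: opening $1,186.71; interest $30.85 → $1,217.56; payment $30.85; balance $1,186.71
Month 2: opening $1,186.71; interest $30.85 → $1,217.56; payment $30.85; balance $1,186.71
Month 3: opening $1,186.71; interest $30.85 → $1,217.56; payment $30.85; balance $1,186.71
Month 4: opening $1,186.71; interest $30.85 → $1,217.56; payment $362.55; balance $855.01

$855.01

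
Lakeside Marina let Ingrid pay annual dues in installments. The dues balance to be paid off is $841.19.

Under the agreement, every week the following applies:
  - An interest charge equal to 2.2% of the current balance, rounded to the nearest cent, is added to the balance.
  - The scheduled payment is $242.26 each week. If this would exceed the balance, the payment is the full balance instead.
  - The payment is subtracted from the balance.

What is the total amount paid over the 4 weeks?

Week 1: opening $841.19; interest $18.51 → $859.70; payment $242.26; balance $617.44
Week 2: opening $617.44; interest $13.58 → $631.02; payment $242.26; balance $388.76
Week 3: opening $388.76; interest $8.55 → $397.31; payment $242.26; balance $155.05
Week 4: opening $155.05; interest $3.41 → $158.46; payment $158.46; balance $0.00
Total paid: $885.24

$885.24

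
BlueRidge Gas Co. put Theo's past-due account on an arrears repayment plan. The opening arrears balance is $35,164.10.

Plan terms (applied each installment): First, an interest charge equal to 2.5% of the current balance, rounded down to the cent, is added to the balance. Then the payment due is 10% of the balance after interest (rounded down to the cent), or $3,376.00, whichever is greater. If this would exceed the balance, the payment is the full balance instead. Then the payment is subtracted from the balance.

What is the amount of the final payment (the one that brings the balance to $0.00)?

Installment 1: opening $35,164.10; interest $879.10 → $36,043.20; payment $3,604.32; balance $32,438.88
Installment 2: opening $32,438.88; interest $810.97 → $33,249.85; payment $3,376.00; balance $29,873.85
Installment 3: opening $29,873.85; interest $746.84 → $30,620.69; payment $3,376.00; balance $27,244.69
Installment 4: opening $27,244.69; interest $681.11 → $27,925.80; payment $3,376.00; balance $24,549.80
Installment 5: opening $24,549.80; interest $613.74 → $25,163.54; payment $3,376.00; balance $21,787.54
Installment 6: opening $21,787.54; interest $544.68 → $22,332.22; payment $3,376.00; balance $18,956.22
Installment 7: opening $18,956.22; interest $473.90 → $19,430.12; payment $3,376.00; balance $16,054.12
Installment 8: opening $16,054.12; interest $401.35 → $16,455.47; payment $3,376.00; balance $13,079.47
Installment 9: opening $13,079.47; interest $326.98 → $13,406.45; payment $3,376.00; balance $10,030.45
Installment 10: opening $10,030.45; interest $250.76 → $10,281.21; payment $3,376.00; balance $6,905.21
Installment 11: opening $6,905.21; interest $172.63 → $7,077.84; payment $3,376.00; balance $3,701.84
Installment 12: opening $3,701.84; interest $92.54 → $3,794.38; payment $3,376.00; balance $418.38
Installment 13: opening $418.38; interest $10.45 → $428.83; payment $428.83; balance $0.00

$428.83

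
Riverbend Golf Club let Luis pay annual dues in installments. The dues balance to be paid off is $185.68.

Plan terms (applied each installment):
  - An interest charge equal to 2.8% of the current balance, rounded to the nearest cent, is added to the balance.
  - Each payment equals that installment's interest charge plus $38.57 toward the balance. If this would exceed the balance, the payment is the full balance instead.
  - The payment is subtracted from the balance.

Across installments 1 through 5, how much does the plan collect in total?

$200.88

Installment 1: $185.68 +$5.20 interest = $190.88; pay $43.77 → $147.11
Installment 2: $147.11 +$4.12 interest = $151.23; pay $42.69 → $108.54
Installment 3: $108.54 +$3.04 interest = $111.58; pay $41.61 → $69.97
Installment 4: $69.97 +$1.96 interest = $71.93; pay $40.53 → $31.40
Installment 5: $31.40 +$0.88 interest = $32.28; pay $32.28 → $0.00
Total paid: $200.88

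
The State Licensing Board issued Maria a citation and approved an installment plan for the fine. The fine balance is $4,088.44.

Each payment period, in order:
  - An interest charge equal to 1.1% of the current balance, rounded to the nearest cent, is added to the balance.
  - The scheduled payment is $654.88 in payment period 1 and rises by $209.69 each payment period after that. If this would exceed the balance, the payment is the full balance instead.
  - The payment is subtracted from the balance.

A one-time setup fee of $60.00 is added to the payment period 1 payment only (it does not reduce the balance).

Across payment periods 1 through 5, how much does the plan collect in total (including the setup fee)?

Payment period 1: opening $4,088.44; interest $44.97 → $4,133.41; payment $654.88 (+ $60.00 fee); balance $3,478.53
Payment period 2: opening $3,478.53; interest $38.26 → $3,516.79; payment $864.57; balance $2,652.22
Payment period 3: opening $2,652.22; interest $29.17 → $2,681.39; payment $1,074.26; balance $1,607.13
Payment period 4: opening $1,607.13; interest $17.68 → $1,624.81; payment $1,283.95; balance $340.86
Payment period 5: opening $340.86; interest $3.75 → $344.61; payment $344.61; balance $0.00
Total paid: $4,282.27

$4,282.27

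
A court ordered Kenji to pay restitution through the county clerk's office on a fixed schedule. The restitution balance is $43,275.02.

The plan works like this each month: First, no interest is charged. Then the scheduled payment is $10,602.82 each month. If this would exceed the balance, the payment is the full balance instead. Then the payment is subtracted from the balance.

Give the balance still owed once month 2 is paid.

Month 1: $43,275.02 − $10,602.82 → $32,672.20
Month 2: $32,672.20 − $10,602.82 → $22,069.38

$22,069.38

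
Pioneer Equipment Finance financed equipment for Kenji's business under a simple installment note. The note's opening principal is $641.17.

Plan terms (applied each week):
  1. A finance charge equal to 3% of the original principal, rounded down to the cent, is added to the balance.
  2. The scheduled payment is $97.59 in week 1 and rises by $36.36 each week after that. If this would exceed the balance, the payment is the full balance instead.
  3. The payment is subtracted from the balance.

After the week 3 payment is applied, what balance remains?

$297.01

Week 1: $641.17 +$19.23 interest = $660.40; pay $97.59 → $562.81
Week 2: $562.81 +$19.23 interest = $582.04; pay $133.95 → $448.09
Week 3: $448.09 +$19.23 interest = $467.32; pay $170.31 → $297.01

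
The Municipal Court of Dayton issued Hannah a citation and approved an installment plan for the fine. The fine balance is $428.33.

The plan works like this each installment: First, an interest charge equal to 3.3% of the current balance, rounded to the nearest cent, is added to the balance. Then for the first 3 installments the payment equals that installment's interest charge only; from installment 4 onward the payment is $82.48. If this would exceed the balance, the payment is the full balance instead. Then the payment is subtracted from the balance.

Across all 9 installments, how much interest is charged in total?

Installment 1: opening $428.33; interest $14.13 → $442.46; payment $14.13; balance $428.33
Installment 2: opening $428.33; interest $14.13 → $442.46; payment $14.13; balance $428.33
Installment 3: opening $428.33; interest $14.13 → $442.46; payment $14.13; balance $428.33
Installment 4: opening $428.33; interest $14.13 → $442.46; payment $82.48; balance $359.98
Installment 5: opening $359.98; interest $11.88 → $371.86; payment $82.48; balance $289.38
Installment 6: opening $289.38; interest $9.55 → $298.93; payment $82.48; balance $216.45
Installment 7: opening $216.45; interest $7.14 → $223.59; payment $82.48; balance $141.11
Installment 8: opening $141.11; interest $4.66 → $145.77; payment $82.48; balance $63.29
Installment 9: opening $63.29; interest $2.09 → $65.38; payment $65.38; balance $0.00
Total interest: $14.13 + $14.13 + $14.13 + $14.13 + $11.88 + $9.55 + $7.14 + $4.66 + $2.09 = $91.84

$91.84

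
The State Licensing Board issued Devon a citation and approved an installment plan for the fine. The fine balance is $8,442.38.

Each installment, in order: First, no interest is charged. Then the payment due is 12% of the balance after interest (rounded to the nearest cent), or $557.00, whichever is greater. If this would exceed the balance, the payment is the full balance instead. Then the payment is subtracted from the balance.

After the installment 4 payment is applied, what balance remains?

$5,062.86

# | Opening | Payment | End bal
1 | $8,442.38 | $1,013.09 | $7,429.29
2 | $7,429.29 | $891.51 | $6,537.78
3 | $6,537.78 | $784.53 | $5,753.25
4 | $5,753.25 | $690.39 | $5,062.86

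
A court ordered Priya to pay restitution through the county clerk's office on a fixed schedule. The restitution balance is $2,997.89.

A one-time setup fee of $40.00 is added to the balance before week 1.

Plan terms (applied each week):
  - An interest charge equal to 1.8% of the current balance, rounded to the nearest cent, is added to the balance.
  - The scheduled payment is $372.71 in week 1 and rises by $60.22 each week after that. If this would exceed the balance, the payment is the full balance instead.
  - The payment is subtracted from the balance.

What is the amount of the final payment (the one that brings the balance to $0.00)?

$118.60

Week 1: opening $3,037.89; interest $54.68 → $3,092.57; payment $372.71; balance $2,719.86
Week 2: opening $2,719.86; interest $48.96 → $2,768.82; payment $432.93; balance $2,335.89
Week 3: opening $2,335.89; interest $42.05 → $2,377.94; payment $493.15; balance $1,884.79
Week 4: opening $1,884.79; interest $33.93 → $1,918.72; payment $553.37; balance $1,365.35
Week 5: opening $1,365.35; interest $24.58 → $1,389.93; payment $613.59; balance $776.34
Week 6: opening $776.34; interest $13.97 → $790.31; payment $673.81; balance $116.50
Week 7: opening $116.50; interest $2.10 → $118.60; payment $118.60; balance $0.00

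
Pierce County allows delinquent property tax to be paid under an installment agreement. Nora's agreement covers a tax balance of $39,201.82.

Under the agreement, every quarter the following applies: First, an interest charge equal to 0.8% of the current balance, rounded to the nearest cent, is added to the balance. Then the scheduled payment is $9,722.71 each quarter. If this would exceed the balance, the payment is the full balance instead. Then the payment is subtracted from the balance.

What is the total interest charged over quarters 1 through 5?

$809.29

# | Opening | Interest | Payment | End bal
1 | $39,201.82 | $313.61 | $9,722.71 | $29,792.72
2 | $29,792.72 | $238.34 | $9,722.71 | $20,308.35
3 | $20,308.35 | $162.47 | $9,722.71 | $10,748.11
4 | $10,748.11 | $85.98 | $9,722.71 | $1,111.38
5 | $1,111.38 | $8.89 | $1,120.27 | $0.00
Total interest: $313.61 + $238.34 + $162.47 + $85.98 + $8.89 = $809.29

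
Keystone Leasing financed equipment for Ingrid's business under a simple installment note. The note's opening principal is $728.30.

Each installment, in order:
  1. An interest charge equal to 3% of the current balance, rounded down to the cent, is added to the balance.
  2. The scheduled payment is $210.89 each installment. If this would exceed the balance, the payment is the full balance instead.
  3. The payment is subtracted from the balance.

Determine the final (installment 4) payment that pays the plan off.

$148.28

Installment 1: $728.30 +$21.84 interest = $750.14; pay $210.89 → $539.25
Installment 2: $539.25 +$16.17 interest = $555.42; pay $210.89 → $344.53
Installment 3: $344.53 +$10.33 interest = $354.86; pay $210.89 → $143.97
Installment 4: $143.97 +$4.31 interest = $148.28; pay $148.28 → $0.00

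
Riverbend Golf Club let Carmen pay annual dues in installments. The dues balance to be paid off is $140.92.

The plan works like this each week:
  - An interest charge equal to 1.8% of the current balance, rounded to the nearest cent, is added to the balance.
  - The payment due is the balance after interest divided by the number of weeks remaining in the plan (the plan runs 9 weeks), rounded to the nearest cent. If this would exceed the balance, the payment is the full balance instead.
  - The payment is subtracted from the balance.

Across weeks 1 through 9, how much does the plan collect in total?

$154.22

Week 1: $140.92 +$2.54 interest = $143.46; pay $15.94 → $127.52
Week 2: $127.52 +$2.30 interest = $129.82; pay $16.23 → $113.59
Week 3: $113.59 +$2.04 interest = $115.63; pay $16.52 → $99.11
Week 4: $99.11 +$1.78 interest = $100.89; pay $16.82 → $84.07
Week 5: $84.07 +$1.51 interest = $85.58; pay $17.12 → $68.46
Week 6: $68.46 +$1.23 interest = $69.69; pay $17.42 → $52.27
Week 7: $52.27 +$0.94 interest = $53.21; pay $17.74 → $35.47
Week 8: $35.47 +$0.64 interest = $36.11; pay $18.06 → $18.05
Week 9: $18.05 +$0.32 interest = $18.37; pay $18.37 → $0.00
Total paid: $154.22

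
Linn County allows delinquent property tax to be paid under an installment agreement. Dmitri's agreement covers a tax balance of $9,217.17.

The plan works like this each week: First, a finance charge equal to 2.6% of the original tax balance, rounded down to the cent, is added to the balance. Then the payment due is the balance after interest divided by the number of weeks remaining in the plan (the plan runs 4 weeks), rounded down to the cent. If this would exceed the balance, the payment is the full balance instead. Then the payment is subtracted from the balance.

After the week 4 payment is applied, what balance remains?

$0.00

Week 1: opening $9,217.17; interest $239.64 → $9,456.81; payment $2,364.20; balance $7,092.61
Week 2: opening $7,092.61; interest $239.64 → $7,332.25; payment $2,444.08; balance $4,888.17
Week 3: opening $4,888.17; interest $239.64 → $5,127.81; payment $2,563.90; balance $2,563.91
Week 4: opening $2,563.91; interest $239.64 → $2,803.55; payment $2,803.55; balance $0.00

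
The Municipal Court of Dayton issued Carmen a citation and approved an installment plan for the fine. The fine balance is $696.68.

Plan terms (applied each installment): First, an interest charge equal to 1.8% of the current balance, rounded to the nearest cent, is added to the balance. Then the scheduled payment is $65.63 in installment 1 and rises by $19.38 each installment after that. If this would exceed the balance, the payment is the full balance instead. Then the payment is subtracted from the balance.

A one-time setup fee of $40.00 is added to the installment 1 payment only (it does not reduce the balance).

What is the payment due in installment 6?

# | Opening | Interest | Payment | Fee | End bal
1 | $696.68 | $12.54 | $65.63 | $40.00 | $643.59
2 | $643.59 | $11.58 | $85.01 | — | $570.16
3 | $570.16 | $10.26 | $104.39 | — | $476.03
4 | $476.03 | $8.57 | $123.77 | — | $360.83
5 | $360.83 | $6.49 | $143.15 | — | $224.17
6 | $224.17 | $4.04 | $162.53 | — | $65.68

$162.53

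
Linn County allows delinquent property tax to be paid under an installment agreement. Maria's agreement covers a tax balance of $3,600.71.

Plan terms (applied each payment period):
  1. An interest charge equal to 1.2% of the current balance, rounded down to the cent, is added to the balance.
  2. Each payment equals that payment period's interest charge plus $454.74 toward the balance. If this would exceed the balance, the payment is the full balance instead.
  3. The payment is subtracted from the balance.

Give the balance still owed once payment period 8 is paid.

$0.00

Payment period 1: opening $3,600.71; interest $43.20 → $3,643.91; payment $497.94; balance $3,145.97
Payment period 2: opening $3,145.97; interest $37.75 → $3,183.72; payment $492.49; balance $2,691.23
Payment period 3: opening $2,691.23; interest $32.29 → $2,723.52; payment $487.03; balance $2,236.49
Payment period 4: opening $2,236.49; interest $26.83 → $2,263.32; payment $481.57; balance $1,781.75
Payment period 5: opening $1,781.75; interest $21.38 → $1,803.13; payment $476.12; balance $1,327.01
Payment period 6: opening $1,327.01; interest $15.92 → $1,342.93; payment $470.66; balance $872.27
Payment period 7: opening $872.27; interest $10.46 → $882.73; payment $465.20; balance $417.53
Payment period 8: opening $417.53; interest $5.01 → $422.54; payment $422.54; balance $0.00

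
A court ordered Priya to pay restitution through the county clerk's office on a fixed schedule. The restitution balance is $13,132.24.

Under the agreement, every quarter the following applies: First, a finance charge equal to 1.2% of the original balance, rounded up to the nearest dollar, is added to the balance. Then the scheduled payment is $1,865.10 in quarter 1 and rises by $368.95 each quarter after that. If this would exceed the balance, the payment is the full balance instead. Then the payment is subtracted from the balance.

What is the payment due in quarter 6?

Quarter 1: $13,132.24 +$158.00 interest = $13,290.24; pay $1,865.10 → $11,425.14
Quarter 2: $11,425.14 +$158.00 interest = $11,583.14; pay $2,234.05 → $9,349.09
Quarter 3: $9,349.09 +$158.00 interest = $9,507.09; pay $2,603.00 → $6,904.09
Quarter 4: $6,904.09 +$158.00 interest = $7,062.09; pay $2,971.95 → $4,090.14
Quarter 5: $4,090.14 +$158.00 interest = $4,248.14; pay $3,340.90 → $907.24
Quarter 6: $907.24 +$158.00 interest = $1,065.24; pay $1,065.24 → $0.00

$1,065.24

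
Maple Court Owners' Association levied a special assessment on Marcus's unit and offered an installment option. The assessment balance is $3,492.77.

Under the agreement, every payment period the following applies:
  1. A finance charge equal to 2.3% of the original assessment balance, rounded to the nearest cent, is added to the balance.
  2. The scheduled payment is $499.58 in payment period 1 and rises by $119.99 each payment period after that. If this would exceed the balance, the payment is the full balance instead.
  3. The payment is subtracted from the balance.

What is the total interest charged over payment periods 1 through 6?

$481.98

# | Opening | Interest | Payment | End bal
1 | $3,492.77 | $80.33 | $499.58 | $3,073.52
2 | $3,073.52 | $80.33 | $619.57 | $2,534.28
3 | $2,534.28 | $80.33 | $739.56 | $1,875.05
4 | $1,875.05 | $80.33 | $859.55 | $1,095.83
5 | $1,095.83 | $80.33 | $979.54 | $196.62
6 | $196.62 | $80.33 | $276.95 | $0.00
Total interest: $80.33 + $80.33 + $80.33 + $80.33 + $80.33 + $80.33 = $481.98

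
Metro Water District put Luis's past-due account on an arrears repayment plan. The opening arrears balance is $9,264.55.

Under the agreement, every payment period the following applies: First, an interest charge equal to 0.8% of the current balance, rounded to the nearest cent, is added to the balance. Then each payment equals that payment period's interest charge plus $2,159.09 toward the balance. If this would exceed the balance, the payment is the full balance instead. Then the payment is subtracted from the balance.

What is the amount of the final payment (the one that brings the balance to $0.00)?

$633.22

Payment period 1: $9,264.55 +$74.12 interest = $9,338.67; pay $2,233.21 → $7,105.46
Payment period 2: $7,105.46 +$56.84 interest = $7,162.30; pay $2,215.93 → $4,946.37
Payment period 3: $4,946.37 +$39.57 interest = $4,985.94; pay $2,198.66 → $2,787.28
Payment period 4: $2,787.28 +$22.30 interest = $2,809.58; pay $2,181.39 → $628.19
Payment period 5: $628.19 +$5.03 interest = $633.22; pay $633.22 → $0.00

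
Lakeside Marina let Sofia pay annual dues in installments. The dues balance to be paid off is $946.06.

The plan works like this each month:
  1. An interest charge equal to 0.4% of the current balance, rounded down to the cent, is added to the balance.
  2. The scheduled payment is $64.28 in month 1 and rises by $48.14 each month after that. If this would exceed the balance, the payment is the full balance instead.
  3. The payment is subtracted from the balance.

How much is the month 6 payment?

$158.43

# | Opening | Interest | Payment | End bal
1 | $946.06 | $3.78 | $64.28 | $885.56
2 | $885.56 | $3.54 | $112.42 | $776.68
3 | $776.68 | $3.10 | $160.56 | $619.22
4 | $619.22 | $2.47 | $208.70 | $412.99
5 | $412.99 | $1.65 | $256.84 | $157.80
6 | $157.80 | $0.63 | $158.43 | $0.00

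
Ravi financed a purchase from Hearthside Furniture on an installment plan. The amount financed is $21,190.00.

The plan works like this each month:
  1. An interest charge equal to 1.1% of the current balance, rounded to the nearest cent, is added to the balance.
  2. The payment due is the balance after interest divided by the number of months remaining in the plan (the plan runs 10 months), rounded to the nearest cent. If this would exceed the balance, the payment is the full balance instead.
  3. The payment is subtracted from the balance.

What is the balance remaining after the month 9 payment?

Month 1: opening $21,190.00; interest $233.09 → $21,423.09; payment $2,142.31; balance $19,280.78
Month 2: opening $19,280.78; interest $212.09 → $19,492.87; payment $2,165.87; balance $17,327.00
Month 3: opening $17,327.00; interest $190.60 → $17,517.60; payment $2,189.70; balance $15,327.90
Month 4: opening $15,327.90; interest $168.61 → $15,496.51; payment $2,213.79; balance $13,282.72
Month 5: opening $13,282.72; interest $146.11 → $13,428.83; payment $2,238.14; balance $11,190.69
Month 6: opening $11,190.69; interest $123.10 → $11,313.79; payment $2,262.76; balance $9,051.03
Month 7: opening $9,051.03; interest $99.56 → $9,150.59; payment $2,287.65; balance $6,862.94
Month 8: opening $6,862.94; interest $75.49 → $6,938.43; payment $2,312.81; balance $4,625.62
Month 9: opening $4,625.62; interest $50.88 → $4,676.50; payment $2,338.25; balance $2,338.25

$2,338.25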